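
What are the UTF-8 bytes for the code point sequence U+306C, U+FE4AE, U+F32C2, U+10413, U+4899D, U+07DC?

E3 81 AC F3 BE 92 AE F3 B3 8B 82 F0 90 90 93 F1 88 A6 9D DF 9C

U+306C: 3-byte form → E3 81 AC.
U+FE4AE: 4-byte form → F3 BE 92 AE.
U+F32C2: 4-byte form → F3 B3 8B 82.
U+10413: 4-byte form → F0 90 90 93.
U+4899D: 4-byte form → F1 88 A6 9D.
U+07DC: 2-byte form → DF 9C.
Concatenated (21 bytes): E3 81 AC F3 BE 92 AE F3 B3 8B 82 F0 90 90 93 F1 88 A6 9D DF 9C.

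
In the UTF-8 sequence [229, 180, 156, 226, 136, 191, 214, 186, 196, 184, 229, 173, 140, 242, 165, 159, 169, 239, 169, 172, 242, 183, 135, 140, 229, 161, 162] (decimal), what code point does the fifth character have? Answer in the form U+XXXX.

U+5B4C

Offset 0: leading byte 0xE5 = 11100101 → 3-byte char #1 = E5 B4 9C.
Offset 3: leading byte 0xE2 = 11100010 → 3-byte char #2 = E2 88 BF.
Offset 6: leading byte 0xD6 = 11010110 → 2-byte char #3 = D6 BA.
Offset 8: leading byte 0xC4 = 11000100 → 2-byte char #4 = C4 B8.
Offset 10: leading byte 0xE5 = 11100101 → 3-byte char #5 = E5 AD 8C.
Leading byte 0xE5 = 11100101 matches 1110xxxx → 3-byte sequence.
Byte 1: 0xE5 = 11100101, payload 0101 (4 bits).
Byte 2: 0xAD = 10101101 (10xxxxxx ✓), payload 101101.
Byte 3: 0x8C = 10001100 (10xxxxxx ✓), payload 001100.
Concatenate: 0101101101001100 = 0x5B4C (16 bits → U+5B4C).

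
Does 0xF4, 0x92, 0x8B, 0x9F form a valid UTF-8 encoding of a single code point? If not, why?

Leading byte 0xF4 = 11110100 → 4-byte form.
Payload = 0x1122DF, which exceeds U+10FFFF, the maximum Unicode code point. (Leading bytes F5–FF, or F4 followed by ≥ 0x90, are invalid.)

invalid (encodes a value above U+10FFFF)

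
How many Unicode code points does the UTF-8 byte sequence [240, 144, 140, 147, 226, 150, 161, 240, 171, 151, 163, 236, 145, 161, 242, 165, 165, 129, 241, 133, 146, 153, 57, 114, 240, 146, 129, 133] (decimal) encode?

9

Byte at offset 0: 0xF0 = 11110000 → 4-byte char (#1). Advance 4.
Byte at offset 4: 0xE2 = 11100010 → 3-byte char (#2). Advance 3.
Byte at offset 7: 0xF0 = 11110000 → 4-byte char (#3). Advance 4.
Byte at offset 11: 0xEC = 11101100 → 3-byte char (#4). Advance 3.
Byte at offset 14: 0xF2 = 11110010 → 4-byte char (#5). Advance 4.
Byte at offset 18: 0xF1 = 11110001 → 4-byte char (#6). Advance 4.
Byte at offset 22: 0x39 = 00111001 → 1-byte char (#7). Advance 1.
Byte at offset 23: 0x72 = 01110010 → 1-byte char (#8). Advance 1.
Byte at offset 24: 0xF0 = 11110000 → 4-byte char (#9). Advance 4.
Reached end at offset 28 after 9 code points.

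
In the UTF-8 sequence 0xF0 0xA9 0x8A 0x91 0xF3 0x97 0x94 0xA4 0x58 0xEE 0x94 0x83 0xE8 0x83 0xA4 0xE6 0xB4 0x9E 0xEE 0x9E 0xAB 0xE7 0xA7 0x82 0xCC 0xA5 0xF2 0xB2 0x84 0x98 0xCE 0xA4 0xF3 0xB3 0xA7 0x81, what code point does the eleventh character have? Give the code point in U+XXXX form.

U+03A4

Offset 0: leading byte 0xF0 = 11110000 → 4-byte char #1 = F0 A9 8A 91.
Offset 4: leading byte 0xF3 = 11110011 → 4-byte char #2 = F3 97 94 A4.
Offset 8: leading byte 0x58 = 01011000 → 1-byte char #3 = 58.
Offset 9: leading byte 0xEE = 11101110 → 3-byte char #4 = EE 94 83.
Offset 12: leading byte 0xE8 = 11101000 → 3-byte char #5 = E8 83 A4.
Offset 15: leading byte 0xE6 = 11100110 → 3-byte char #6 = E6 B4 9E.
Offset 18: leading byte 0xEE = 11101110 → 3-byte char #7 = EE 9E AB.
Offset 21: leading byte 0xE7 = 11100111 → 3-byte char #8 = E7 A7 82.
Offset 24: leading byte 0xCC = 11001100 → 2-byte char #9 = CC A5.
Offset 26: leading byte 0xF2 = 11110010 → 4-byte char #10 = F2 B2 84 98.
Offset 30: leading byte 0xCE = 11001110 → 2-byte char #11 = CE A4.
Leading byte 0xCE = 11001110 matches 110xxxxx → 2-byte sequence.
Byte 1: 0xCE = 11001110, payload 01110 (5 bits).
Byte 2: 0xA4 = 10100100 (10xxxxxx ✓), payload 100100.
Concatenate: 01110100100 = 0x3A4 (11 bits → U+03A4).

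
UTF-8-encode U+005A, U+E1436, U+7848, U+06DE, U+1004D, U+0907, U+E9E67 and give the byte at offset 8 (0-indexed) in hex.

U+005A → 1-byte form 5A at offsets 0–0.
U+E1436 → 4-byte form F3 A1 90 B6 at offsets 1–4.
U+7848 → 3-byte form E7 A1 88 at offsets 5–7.
U+06DE → 2-byte form DB 9E at offsets 8–9.
Offset 8 falls in char 4's range; it's byte 1 of DB 9E = 0xDB.

0xDB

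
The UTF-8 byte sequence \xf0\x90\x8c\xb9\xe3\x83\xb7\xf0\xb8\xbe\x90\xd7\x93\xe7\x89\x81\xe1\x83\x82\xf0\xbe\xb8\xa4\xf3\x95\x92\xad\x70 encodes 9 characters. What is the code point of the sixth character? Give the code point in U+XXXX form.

Offset 0: leading byte 0xF0 = 11110000 → 4-byte char #1 = F0 90 8C B9.
Offset 4: leading byte 0xE3 = 11100011 → 3-byte char #2 = E3 83 B7.
Offset 7: leading byte 0xF0 = 11110000 → 4-byte char #3 = F0 B8 BE 90.
Offset 11: leading byte 0xD7 = 11010111 → 2-byte char #4 = D7 93.
Offset 13: leading byte 0xE7 = 11100111 → 3-byte char #5 = E7 89 81.
Offset 16: leading byte 0xE1 = 11100001 → 3-byte char #6 = E1 83 82.
Leading byte 0xE1 = 11100001 matches 1110xxxx → 3-byte sequence.
Byte 1: 0xE1 = 11100001, payload 0001 (4 bits).
Byte 2: 0x83 = 10000011 (10xxxxxx ✓), payload 000011.
Byte 3: 0x82 = 10000010 (10xxxxxx ✓), payload 000010.
Concatenate: 0001000011000010 = 0x10C2 (16 bits → U+10C2).

U+10C2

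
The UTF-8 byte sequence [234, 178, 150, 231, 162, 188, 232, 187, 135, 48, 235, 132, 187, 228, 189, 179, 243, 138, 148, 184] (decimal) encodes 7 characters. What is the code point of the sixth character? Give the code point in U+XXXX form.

U+4F73

Offset 0: leading byte 0xEA = 11101010 → 3-byte char #1 = EA B2 96.
Offset 3: leading byte 0xE7 = 11100111 → 3-byte char #2 = E7 A2 BC.
Offset 6: leading byte 0xE8 = 11101000 → 3-byte char #3 = E8 BB 87.
Offset 9: leading byte 0x30 = 00110000 → 1-byte char #4 = 30.
Offset 10: leading byte 0xEB = 11101011 → 3-byte char #5 = EB 84 BB.
Offset 13: leading byte 0xE4 = 11100100 → 3-byte char #6 = E4 BD B3.
Leading byte 0xE4 = 11100100 matches 1110xxxx → 3-byte sequence.
Byte 1: 0xE4 = 11100100, payload 0100 (4 bits).
Byte 2: 0xBD = 10111101 (10xxxxxx ✓), payload 111101.
Byte 3: 0xB3 = 10110011 (10xxxxxx ✓), payload 110011.
Concatenate: 0100111101110011 = 0x4F73 (16 bits → U+4F73).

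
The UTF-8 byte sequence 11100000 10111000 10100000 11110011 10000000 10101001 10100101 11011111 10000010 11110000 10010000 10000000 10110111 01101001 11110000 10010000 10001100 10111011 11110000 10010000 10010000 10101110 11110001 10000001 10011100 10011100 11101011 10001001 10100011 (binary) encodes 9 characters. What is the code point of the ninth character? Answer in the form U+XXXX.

U+B263

Offset 0: leading byte 0xE0 = 11100000 → 3-byte char #1 = E0 B8 A0.
Offset 3: leading byte 0xF3 = 11110011 → 4-byte char #2 = F3 80 A9 A5.
Offset 7: leading byte 0xDF = 11011111 → 2-byte char #3 = DF 82.
Offset 9: leading byte 0xF0 = 11110000 → 4-byte char #4 = F0 90 80 B7.
Offset 13: leading byte 0x69 = 01101001 → 1-byte char #5 = 69.
Offset 14: leading byte 0xF0 = 11110000 → 4-byte char #6 = F0 90 8C BB.
Offset 18: leading byte 0xF0 = 11110000 → 4-byte char #7 = F0 90 90 AE.
Offset 22: leading byte 0xF1 = 11110001 → 4-byte char #8 = F1 81 9C 9C.
Offset 26: leading byte 0xEB = 11101011 → 3-byte char #9 = EB 89 A3.
Leading byte 0xEB = 11101011 matches 1110xxxx → 3-byte sequence.
Byte 1: 0xEB = 11101011, payload 1011 (4 bits).
Byte 2: 0x89 = 10001001 (10xxxxxx ✓), payload 001001.
Byte 3: 0xA3 = 10100011 (10xxxxxx ✓), payload 100011.
Concatenate: 1011001001100011 = 0xB263 (16 bits → U+B263).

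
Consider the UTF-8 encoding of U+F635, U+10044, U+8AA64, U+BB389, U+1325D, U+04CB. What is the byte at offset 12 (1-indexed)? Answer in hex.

1-indexed offset 12 is 0-indexed offset 11.
U+F635 → 3-byte form EF 98 B5 at offsets 0–2.
U+10044 → 4-byte form F0 90 81 84 at offsets 3–6.
U+8AA64 → 4-byte form F2 8A A9 A4 at offsets 7–10.
U+BB389 → 4-byte form F2 BB 8E 89 at offsets 11–14.
Offset 11 falls in char 4's range; it's byte 1 of F2 BB 8E 89 = 0xF2.

0xF2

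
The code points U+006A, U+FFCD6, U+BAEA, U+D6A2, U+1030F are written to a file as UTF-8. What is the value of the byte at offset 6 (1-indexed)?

1-indexed offset 6 is 0-indexed offset 5.
U+006A → 1-byte form 6A at offsets 0–0.
U+FFCD6 → 4-byte form F3 BF B3 96 at offsets 1–4.
U+BAEA → 3-byte form EB AB AA at offsets 5–7.
Offset 5 falls in char 3's range; it's byte 1 of EB AB AA = 0xEB.

0xEB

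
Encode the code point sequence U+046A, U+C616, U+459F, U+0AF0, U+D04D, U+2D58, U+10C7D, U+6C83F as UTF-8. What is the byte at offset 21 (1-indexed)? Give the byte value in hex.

0xBD

1-indexed offset 21 is 0-indexed offset 20.
U+046A → 2-byte form D1 AA at offsets 0–1.
U+C616 → 3-byte form EC 98 96 at offsets 2–4.
U+459F → 3-byte form E4 96 9F at offsets 5–7.
U+0AF0 → 3-byte form E0 AB B0 at offsets 8–10.
U+D04D → 3-byte form ED 81 8D at offsets 11–13.
U+2D58 → 3-byte form E2 B5 98 at offsets 14–16.
U+10C7D → 4-byte form F0 90 B1 BD at offsets 17–20.
Offset 20 falls in char 7's range; it's byte 4 of F0 90 B1 BD = 0xBD.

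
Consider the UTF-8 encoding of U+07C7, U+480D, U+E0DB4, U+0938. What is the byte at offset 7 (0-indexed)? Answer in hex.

0xB6

U+07C7 → 2-byte form DF 87 at offsets 0–1.
U+480D → 3-byte form E4 A0 8D at offsets 2–4.
U+E0DB4 → 4-byte form F3 A0 B6 B4 at offsets 5–8.
Offset 7 falls in char 3's range; it's byte 3 of F3 A0 B6 B4 = 0xB6.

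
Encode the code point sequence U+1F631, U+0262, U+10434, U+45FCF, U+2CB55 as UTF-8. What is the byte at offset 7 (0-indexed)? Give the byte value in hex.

0x90

U+1F631 → 4-byte form F0 9F 98 B1 at offsets 0–3.
U+0262 → 2-byte form C9 A2 at offsets 4–5.
U+10434 → 4-byte form F0 90 90 B4 at offsets 6–9.
Offset 7 falls in char 3's range; it's byte 2 of F0 90 90 B4 = 0x90.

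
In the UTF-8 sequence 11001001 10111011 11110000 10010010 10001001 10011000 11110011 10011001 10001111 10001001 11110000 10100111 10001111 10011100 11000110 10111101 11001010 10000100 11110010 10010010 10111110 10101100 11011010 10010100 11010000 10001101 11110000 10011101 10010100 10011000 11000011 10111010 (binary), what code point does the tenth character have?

U+1D518

Offset 0: leading byte 0xC9 = 11001001 → 2-byte char #1 = C9 BB.
Offset 2: leading byte 0xF0 = 11110000 → 4-byte char #2 = F0 92 89 98.
Offset 6: leading byte 0xF3 = 11110011 → 4-byte char #3 = F3 99 8F 89.
Offset 10: leading byte 0xF0 = 11110000 → 4-byte char #4 = F0 A7 8F 9C.
Offset 14: leading byte 0xC6 = 11000110 → 2-byte char #5 = C6 BD.
Offset 16: leading byte 0xCA = 11001010 → 2-byte char #6 = CA 84.
Offset 18: leading byte 0xF2 = 11110010 → 4-byte char #7 = F2 92 BE AC.
Offset 22: leading byte 0xDA = 11011010 → 2-byte char #8 = DA 94.
Offset 24: leading byte 0xD0 = 11010000 → 2-byte char #9 = D0 8D.
Offset 26: leading byte 0xF0 = 11110000 → 4-byte char #10 = F0 9D 94 98.
Leading byte 0xF0 = 11110000 matches 11110xxx → 4-byte sequence.
Byte 1: 0xF0 = 11110000, payload 000 (3 bits).
Byte 2: 0x9D = 10011101 (10xxxxxx ✓), payload 011101.
Byte 3: 0x94 = 10010100 (10xxxxxx ✓), payload 010100.
Byte 4: 0x98 = 10011000 (10xxxxxx ✓), payload 011000.
Concatenate: 000011101010100011000 = 0x1D518 (21 bits → U+1D518).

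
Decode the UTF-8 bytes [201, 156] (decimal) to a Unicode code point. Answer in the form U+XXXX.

Leading byte 0xC9 = 11001001 matches 110xxxxx → 2-byte sequence.
Byte 1: 0xC9 = 11001001, payload 01001 (5 bits).
Byte 2: 0x9C = 10011100 (10xxxxxx ✓), payload 011100.
Concatenate: 01001011100 = 0x25C (11 bits → U+025C).

U+025C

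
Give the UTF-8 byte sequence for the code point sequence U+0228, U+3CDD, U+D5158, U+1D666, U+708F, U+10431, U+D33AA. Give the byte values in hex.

U+0228: 2-byte form → C8 A8.
U+3CDD: 3-byte form → E3 B3 9D.
U+D5158: 4-byte form → F3 95 85 98.
U+1D666: 4-byte form → F0 9D 99 A6.
U+708F: 3-byte form → E7 82 8F.
U+10431: 4-byte form → F0 90 90 B1.
U+D33AA: 4-byte form → F3 93 8E AA.
Concatenated (24 bytes): C8 A8 E3 B3 9D F3 95 85 98 F0 9D 99 A6 E7 82 8F F0 90 90 B1 F3 93 8E AA.

C8 A8 E3 B3 9D F3 95 85 98 F0 9D 99 A6 E7 82 8F F0 90 90 B1 F3 93 8E AA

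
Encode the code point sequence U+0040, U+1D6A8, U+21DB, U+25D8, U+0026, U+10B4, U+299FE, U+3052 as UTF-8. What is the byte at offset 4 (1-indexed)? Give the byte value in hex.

1-indexed offset 4 is 0-indexed offset 3.
U+0040 → 1-byte form 40 at offsets 0–0.
U+1D6A8 → 4-byte form F0 9D 9A A8 at offsets 1–4.
Offset 3 falls in char 2's range; it's byte 3 of F0 9D 9A A8 = 0x9A.

0x9A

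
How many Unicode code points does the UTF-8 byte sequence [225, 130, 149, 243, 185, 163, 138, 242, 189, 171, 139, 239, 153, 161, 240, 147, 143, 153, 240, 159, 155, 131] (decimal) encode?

6

Byte at offset 0: 0xE1 = 11100001 → 3-byte char (#1). Advance 3.
Byte at offset 3: 0xF3 = 11110011 → 4-byte char (#2). Advance 4.
Byte at offset 7: 0xF2 = 11110010 → 4-byte char (#3). Advance 4.
Byte at offset 11: 0xEF = 11101111 → 3-byte char (#4). Advance 3.
Byte at offset 14: 0xF0 = 11110000 → 4-byte char (#5). Advance 4.
Byte at offset 18: 0xF0 = 11110000 → 4-byte char (#6). Advance 4.
Reached end at offset 22 after 6 code points.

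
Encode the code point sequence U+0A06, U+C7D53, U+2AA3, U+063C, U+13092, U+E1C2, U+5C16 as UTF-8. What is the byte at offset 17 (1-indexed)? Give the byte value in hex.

1-indexed offset 17 is 0-indexed offset 16.
U+0A06 → 3-byte form E0 A8 86 at offsets 0–2.
U+C7D53 → 4-byte form F3 87 B5 93 at offsets 3–6.
U+2AA3 → 3-byte form E2 AA A3 at offsets 7–9.
U+063C → 2-byte form D8 BC at offsets 10–11.
U+13092 → 4-byte form F0 93 82 92 at offsets 12–15.
U+E1C2 → 3-byte form EE 87 82 at offsets 16–18.
Offset 16 falls in char 6's range; it's byte 1 of EE 87 82 = 0xEE.

0xEE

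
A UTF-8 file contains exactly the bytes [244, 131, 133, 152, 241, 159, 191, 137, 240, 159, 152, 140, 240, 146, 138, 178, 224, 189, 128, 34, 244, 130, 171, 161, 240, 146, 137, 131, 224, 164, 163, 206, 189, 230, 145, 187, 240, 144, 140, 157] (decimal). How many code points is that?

Byte at offset 0: 0xF4 = 11110100 → 4-byte char (#1). Advance 4.
Byte at offset 4: 0xF1 = 11110001 → 4-byte char (#2). Advance 4.
Byte at offset 8: 0xF0 = 11110000 → 4-byte char (#3). Advance 4.
Byte at offset 12: 0xF0 = 11110000 → 4-byte char (#4). Advance 4.
Byte at offset 16: 0xE0 = 11100000 → 3-byte char (#5). Advance 3.
Byte at offset 19: 0x22 = 00100010 → 1-byte char (#6). Advance 1.
Byte at offset 20: 0xF4 = 11110100 → 4-byte char (#7). Advance 4.
Byte at offset 24: 0xF0 = 11110000 → 4-byte char (#8). Advance 4.
Byte at offset 28: 0xE0 = 11100000 → 3-byte char (#9). Advance 3.
Byte at offset 31: 0xCE = 11001110 → 2-byte char (#10). Advance 2.
Byte at offset 33: 0xE6 = 11100110 → 3-byte char (#11). Advance 3.
Byte at offset 36: 0xF0 = 11110000 → 4-byte char (#12). Advance 4.
Reached end at offset 40 after 12 code points.

12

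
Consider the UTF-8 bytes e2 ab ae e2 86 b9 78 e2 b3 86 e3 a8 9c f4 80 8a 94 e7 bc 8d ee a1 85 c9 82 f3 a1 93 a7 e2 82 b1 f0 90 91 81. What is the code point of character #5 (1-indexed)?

Offset 0: leading byte 0xE2 = 11100010 → 3-byte char #1 = E2 AB AE.
Offset 3: leading byte 0xE2 = 11100010 → 3-byte char #2 = E2 86 B9.
Offset 6: leading byte 0x78 = 01111000 → 1-byte char #3 = 78.
Offset 7: leading byte 0xE2 = 11100010 → 3-byte char #4 = E2 B3 86.
Offset 10: leading byte 0xE3 = 11100011 → 3-byte char #5 = E3 A8 9C.
Leading byte 0xE3 = 11100011 matches 1110xxxx → 3-byte sequence.
Byte 1: 0xE3 = 11100011, payload 0011 (4 bits).
Byte 2: 0xA8 = 10101000 (10xxxxxx ✓), payload 101000.
Byte 3: 0x9C = 10011100 (10xxxxxx ✓), payload 011100.
Concatenate: 0011101000011100 = 0x3A1C (16 bits → U+3A1C).

U+3A1C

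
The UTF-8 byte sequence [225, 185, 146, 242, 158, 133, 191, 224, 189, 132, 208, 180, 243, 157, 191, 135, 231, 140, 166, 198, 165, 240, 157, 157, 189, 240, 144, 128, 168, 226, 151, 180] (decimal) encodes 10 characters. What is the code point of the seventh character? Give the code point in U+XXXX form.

Offset 0: leading byte 0xE1 = 11100001 → 3-byte char #1 = E1 B9 92.
Offset 3: leading byte 0xF2 = 11110010 → 4-byte char #2 = F2 9E 85 BF.
Offset 7: leading byte 0xE0 = 11100000 → 3-byte char #3 = E0 BD 84.
Offset 10: leading byte 0xD0 = 11010000 → 2-byte char #4 = D0 B4.
Offset 12: leading byte 0xF3 = 11110011 → 4-byte char #5 = F3 9D BF 87.
Offset 16: leading byte 0xE7 = 11100111 → 3-byte char #6 = E7 8C A6.
Offset 19: leading byte 0xC6 = 11000110 → 2-byte char #7 = C6 A5.
Leading byte 0xC6 = 11000110 matches 110xxxxx → 2-byte sequence.
Byte 1: 0xC6 = 11000110, payload 00110 (5 bits).
Byte 2: 0xA5 = 10100101 (10xxxxxx ✓), payload 100101.
Concatenate: 00110100101 = 0x1A5 (11 bits → U+01A5).

U+01A5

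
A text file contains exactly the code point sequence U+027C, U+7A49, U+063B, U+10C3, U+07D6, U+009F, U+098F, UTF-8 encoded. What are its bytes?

U+027C: 2-byte form → C9 BC.
U+7A49: 3-byte form → E7 A9 89.
U+063B: 2-byte form → D8 BB.
U+10C3: 3-byte form → E1 83 83.
U+07D6: 2-byte form → DF 96.
U+009F: 2-byte form → C2 9F.
U+098F: 3-byte form → E0 A6 8F.
Concatenated (17 bytes): C9 BC E7 A9 89 D8 BB E1 83 83 DF 96 C2 9F E0 A6 8F.

C9 BC E7 A9 89 D8 BB E1 83 83 DF 96 C2 9F E0 A6 8F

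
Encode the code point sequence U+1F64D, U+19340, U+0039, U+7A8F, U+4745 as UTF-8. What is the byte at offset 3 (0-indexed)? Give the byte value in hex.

0x8D

U+1F64D → 4-byte form F0 9F 99 8D at offsets 0–3.
Offset 3 falls in char 1's range; it's byte 4 of F0 9F 99 8D = 0x8D.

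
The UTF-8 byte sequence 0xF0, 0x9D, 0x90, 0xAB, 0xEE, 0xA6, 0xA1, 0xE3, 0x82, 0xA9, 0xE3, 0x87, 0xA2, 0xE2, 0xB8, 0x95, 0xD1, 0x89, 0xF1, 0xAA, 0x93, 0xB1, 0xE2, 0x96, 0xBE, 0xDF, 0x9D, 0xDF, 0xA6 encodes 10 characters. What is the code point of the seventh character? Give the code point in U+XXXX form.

Offset 0: leading byte 0xF0 = 11110000 → 4-byte char #1 = F0 9D 90 AB.
Offset 4: leading byte 0xEE = 11101110 → 3-byte char #2 = EE A6 A1.
Offset 7: leading byte 0xE3 = 11100011 → 3-byte char #3 = E3 82 A9.
Offset 10: leading byte 0xE3 = 11100011 → 3-byte char #4 = E3 87 A2.
Offset 13: leading byte 0xE2 = 11100010 → 3-byte char #5 = E2 B8 95.
Offset 16: leading byte 0xD1 = 11010001 → 2-byte char #6 = D1 89.
Offset 18: leading byte 0xF1 = 11110001 → 4-byte char #7 = F1 AA 93 B1.
Leading byte 0xF1 = 11110001 matches 11110xxx → 4-byte sequence.
Byte 1: 0xF1 = 11110001, payload 001 (3 bits).
Byte 2: 0xAA = 10101010 (10xxxxxx ✓), payload 101010.
Byte 3: 0x93 = 10010011 (10xxxxxx ✓), payload 010011.
Byte 4: 0xB1 = 10110001 (10xxxxxx ✓), payload 110001.
Concatenate: 001101010010011110001 = 0x6A4F1 (21 bits → U+6A4F1).

U+6A4F1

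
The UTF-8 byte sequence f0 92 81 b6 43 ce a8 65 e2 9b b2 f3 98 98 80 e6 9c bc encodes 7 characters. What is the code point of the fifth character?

Offset 0: leading byte 0xF0 = 11110000 → 4-byte char #1 = F0 92 81 B6.
Offset 4: leading byte 0x43 = 01000011 → 1-byte char #2 = 43.
Offset 5: leading byte 0xCE = 11001110 → 2-byte char #3 = CE A8.
Offset 7: leading byte 0x65 = 01100101 → 1-byte char #4 = 65.
Offset 8: leading byte 0xE2 = 11100010 → 3-byte char #5 = E2 9B B2.
Leading byte 0xE2 = 11100010 matches 1110xxxx → 3-byte sequence.
Byte 1: 0xE2 = 11100010, payload 0010 (4 bits).
Byte 2: 0x9B = 10011011 (10xxxxxx ✓), payload 011011.
Byte 3: 0xB2 = 10110010 (10xxxxxx ✓), payload 110010.
Concatenate: 0010011011110010 = 0x26F2 (16 bits → U+26F2).

U+26F2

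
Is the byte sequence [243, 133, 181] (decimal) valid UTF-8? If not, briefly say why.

Leading byte 0xF3 = 11110011 → 4-byte form, but only 3 bytes are present.

invalid (sequence truncated)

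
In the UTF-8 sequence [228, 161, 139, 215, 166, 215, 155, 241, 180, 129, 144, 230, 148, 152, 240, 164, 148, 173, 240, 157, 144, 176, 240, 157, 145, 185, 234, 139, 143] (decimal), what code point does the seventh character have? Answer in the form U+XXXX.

Offset 0: leading byte 0xE4 = 11100100 → 3-byte char #1 = E4 A1 8B.
Offset 3: leading byte 0xD7 = 11010111 → 2-byte char #2 = D7 A6.
Offset 5: leading byte 0xD7 = 11010111 → 2-byte char #3 = D7 9B.
Offset 7: leading byte 0xF1 = 11110001 → 4-byte char #4 = F1 B4 81 90.
Offset 11: leading byte 0xE6 = 11100110 → 3-byte char #5 = E6 94 98.
Offset 14: leading byte 0xF0 = 11110000 → 4-byte char #6 = F0 A4 94 AD.
Offset 18: leading byte 0xF0 = 11110000 → 4-byte char #7 = F0 9D 90 B0.
Leading byte 0xF0 = 11110000 matches 11110xxx → 4-byte sequence.
Byte 1: 0xF0 = 11110000, payload 000 (3 bits).
Byte 2: 0x9D = 10011101 (10xxxxxx ✓), payload 011101.
Byte 3: 0x90 = 10010000 (10xxxxxx ✓), payload 010000.
Byte 4: 0xB0 = 10110000 (10xxxxxx ✓), payload 110000.
Concatenate: 000011101010000110000 = 0x1D430 (21 bits → U+1D430).

U+1D430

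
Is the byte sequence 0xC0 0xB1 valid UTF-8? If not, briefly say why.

invalid (overlong encoding)

Leading byte 0xC0 = 11000000 → 2-byte form.
Continuation bytes all match 10xxxxxx. Payload decodes to 0x31.
But 0x31 < 0x80, the minimum for a 2-byte sequence — this is an overlong encoding.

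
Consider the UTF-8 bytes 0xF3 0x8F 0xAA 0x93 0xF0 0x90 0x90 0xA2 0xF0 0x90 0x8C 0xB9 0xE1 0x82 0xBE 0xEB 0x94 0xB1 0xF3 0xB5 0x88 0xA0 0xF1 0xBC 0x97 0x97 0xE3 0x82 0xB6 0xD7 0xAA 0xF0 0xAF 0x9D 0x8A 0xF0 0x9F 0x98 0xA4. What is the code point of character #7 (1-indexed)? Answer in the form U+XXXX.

Offset 0: leading byte 0xF3 = 11110011 → 4-byte char #1 = F3 8F AA 93.
Offset 4: leading byte 0xF0 = 11110000 → 4-byte char #2 = F0 90 90 A2.
Offset 8: leading byte 0xF0 = 11110000 → 4-byte char #3 = F0 90 8C B9.
Offset 12: leading byte 0xE1 = 11100001 → 3-byte char #4 = E1 82 BE.
Offset 15: leading byte 0xEB = 11101011 → 3-byte char #5 = EB 94 B1.
Offset 18: leading byte 0xF3 = 11110011 → 4-byte char #6 = F3 B5 88 A0.
Offset 22: leading byte 0xF1 = 11110001 → 4-byte char #7 = F1 BC 97 97.
Leading byte 0xF1 = 11110001 matches 11110xxx → 4-byte sequence.
Byte 1: 0xF1 = 11110001, payload 001 (3 bits).
Byte 2: 0xBC = 10111100 (10xxxxxx ✓), payload 111100.
Byte 3: 0x97 = 10010111 (10xxxxxx ✓), payload 010111.
Byte 4: 0x97 = 10010111 (10xxxxxx ✓), payload 010111.
Concatenate: 001111100010111010111 = 0x7C5D7 (21 bits → U+7C5D7).

U+7C5D7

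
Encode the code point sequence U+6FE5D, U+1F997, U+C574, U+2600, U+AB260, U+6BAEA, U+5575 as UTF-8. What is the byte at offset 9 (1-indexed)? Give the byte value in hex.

0xEC

1-indexed offset 9 is 0-indexed offset 8.
U+6FE5D → 4-byte form F1 AF B9 9D at offsets 0–3.
U+1F997 → 4-byte form F0 9F A6 97 at offsets 4–7.
U+C574 → 3-byte form EC 95 B4 at offsets 8–10.
Offset 8 falls in char 3's range; it's byte 1 of EC 95 B4 = 0xEC.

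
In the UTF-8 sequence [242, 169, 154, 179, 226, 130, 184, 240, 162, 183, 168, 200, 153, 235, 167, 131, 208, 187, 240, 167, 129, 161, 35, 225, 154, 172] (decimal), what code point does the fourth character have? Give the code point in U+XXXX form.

Offset 0: leading byte 0xF2 = 11110010 → 4-byte char #1 = F2 A9 9A B3.
Offset 4: leading byte 0xE2 = 11100010 → 3-byte char #2 = E2 82 B8.
Offset 7: leading byte 0xF0 = 11110000 → 4-byte char #3 = F0 A2 B7 A8.
Offset 11: leading byte 0xC8 = 11001000 → 2-byte char #4 = C8 99.
Leading byte 0xC8 = 11001000 matches 110xxxxx → 2-byte sequence.
Byte 1: 0xC8 = 11001000, payload 01000 (5 bits).
Byte 2: 0x99 = 10011001 (10xxxxxx ✓), payload 011001.
Concatenate: 01000011001 = 0x219 (11 bits → U+0219).

U+0219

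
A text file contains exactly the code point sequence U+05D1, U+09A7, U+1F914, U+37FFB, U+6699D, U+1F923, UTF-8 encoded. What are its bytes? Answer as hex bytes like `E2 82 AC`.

U+05D1: 2-byte form → D7 91.
U+09A7: 3-byte form → E0 A6 A7.
U+1F914: 4-byte form → F0 9F A4 94.
U+37FFB: 4-byte form → F0 B7 BF BB.
U+6699D: 4-byte form → F1 A6 A6 9D.
U+1F923: 4-byte form → F0 9F A4 A3.
Concatenated (21 bytes): D7 91 E0 A6 A7 F0 9F A4 94 F0 B7 BF BB F1 A6 A6 9D F0 9F A4 A3.

D7 91 E0 A6 A7 F0 9F A4 94 F0 B7 BF BB F1 A6 A6 9D F0 9F A4 A3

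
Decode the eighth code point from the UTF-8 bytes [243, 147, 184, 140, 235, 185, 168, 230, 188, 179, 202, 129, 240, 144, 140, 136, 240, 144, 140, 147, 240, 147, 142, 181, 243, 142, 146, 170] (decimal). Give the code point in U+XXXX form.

Offset 0: leading byte 0xF3 = 11110011 → 4-byte char #1 = F3 93 B8 8C.
Offset 4: leading byte 0xEB = 11101011 → 3-byte char #2 = EB B9 A8.
Offset 7: leading byte 0xE6 = 11100110 → 3-byte char #3 = E6 BC B3.
Offset 10: leading byte 0xCA = 11001010 → 2-byte char #4 = CA 81.
Offset 12: leading byte 0xF0 = 11110000 → 4-byte char #5 = F0 90 8C 88.
Offset 16: leading byte 0xF0 = 11110000 → 4-byte char #6 = F0 90 8C 93.
Offset 20: leading byte 0xF0 = 11110000 → 4-byte char #7 = F0 93 8E B5.
Offset 24: leading byte 0xF3 = 11110011 → 4-byte char #8 = F3 8E 92 AA.
Leading byte 0xF3 = 11110011 matches 11110xxx → 4-byte sequence.
Byte 1: 0xF3 = 11110011, payload 011 (3 bits).
Byte 2: 0x8E = 10001110 (10xxxxxx ✓), payload 001110.
Byte 3: 0x92 = 10010010 (10xxxxxx ✓), payload 010010.
Byte 4: 0xAA = 10101010 (10xxxxxx ✓), payload 101010.
Concatenate: 011001110010010101010 = 0xCE4AA (21 bits → U+CE4AA).

U+CE4AA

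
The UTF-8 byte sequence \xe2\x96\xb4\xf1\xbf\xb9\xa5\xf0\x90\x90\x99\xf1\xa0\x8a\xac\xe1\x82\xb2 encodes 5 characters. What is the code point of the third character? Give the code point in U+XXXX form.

Offset 0: leading byte 0xE2 = 11100010 → 3-byte char #1 = E2 96 B4.
Offset 3: leading byte 0xF1 = 11110001 → 4-byte char #2 = F1 BF B9 A5.
Offset 7: leading byte 0xF0 = 11110000 → 4-byte char #3 = F0 90 90 99.
Leading byte 0xF0 = 11110000 matches 11110xxx → 4-byte sequence.
Byte 1: 0xF0 = 11110000, payload 000 (3 bits).
Byte 2: 0x90 = 10010000 (10xxxxxx ✓), payload 010000.
Byte 3: 0x90 = 10010000 (10xxxxxx ✓), payload 010000.
Byte 4: 0x99 = 10011001 (10xxxxxx ✓), payload 011001.
Concatenate: 000010000010000011001 = 0x10419 (21 bits → U+10419).

U+10419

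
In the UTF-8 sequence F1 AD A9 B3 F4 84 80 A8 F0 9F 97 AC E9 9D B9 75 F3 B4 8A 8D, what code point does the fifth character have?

Offset 0: leading byte 0xF1 = 11110001 → 4-byte char #1 = F1 AD A9 B3.
Offset 4: leading byte 0xF4 = 11110100 → 4-byte char #2 = F4 84 80 A8.
Offset 8: leading byte 0xF0 = 11110000 → 4-byte char #3 = F0 9F 97 AC.
Offset 12: leading byte 0xE9 = 11101001 → 3-byte char #4 = E9 9D B9.
Offset 15: leading byte 0x75 = 01110101 → 1-byte char #5 = 75.
Leading byte 0x75 = 01110101 matches 0xxxxxxx → 1-byte sequence.
Byte 1: 0x75 = 01110101, payload 1110101 (7 bits).
Concatenate: 1110101 = 0x75 (7 bits → U+0075).

U+0075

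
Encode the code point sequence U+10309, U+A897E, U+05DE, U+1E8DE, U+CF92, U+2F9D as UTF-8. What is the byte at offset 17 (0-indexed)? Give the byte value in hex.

0xE2

U+10309 → 4-byte form F0 90 8C 89 at offsets 0–3.
U+A897E → 4-byte form F2 A8 A5 BE at offsets 4–7.
U+05DE → 2-byte form D7 9E at offsets 8–9.
U+1E8DE → 4-byte form F0 9E A3 9E at offsets 10–13.
U+CF92 → 3-byte form EC BE 92 at offsets 14–16.
U+2F9D → 3-byte form E2 BE 9D at offsets 17–19.
Offset 17 falls in char 6's range; it's byte 1 of E2 BE 9D = 0xE2.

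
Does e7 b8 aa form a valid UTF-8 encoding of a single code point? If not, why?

Leading byte 0xE7 = 11100111 → 3-byte form.
Continuation bytes 0xB8=10111000, 0xAA=10101010 all match 10xxxxxx.
Decoded value 0x7E2A is ≥ 0x800 (shortest form) and not a surrogate.

valid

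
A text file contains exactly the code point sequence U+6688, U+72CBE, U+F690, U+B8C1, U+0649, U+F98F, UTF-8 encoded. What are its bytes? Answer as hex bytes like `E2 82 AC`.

U+6688: 3-byte form → E6 9A 88.
U+72CBE: 4-byte form → F1 B2 B2 BE.
U+F690: 3-byte form → EF 9A 90.
U+B8C1: 3-byte form → EB A3 81.
U+0649: 2-byte form → D9 89.
U+F98F: 3-byte form → EF A6 8F.
Concatenated (18 bytes): E6 9A 88 F1 B2 B2 BE EF 9A 90 EB A3 81 D9 89 EF A6 8F.

E6 9A 88 F1 B2 B2 BE EF 9A 90 EB A3 81 D9 89 EF A6 8F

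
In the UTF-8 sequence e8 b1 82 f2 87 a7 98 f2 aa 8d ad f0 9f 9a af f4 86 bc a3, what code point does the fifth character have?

U+106F23

Offset 0: leading byte 0xE8 = 11101000 → 3-byte char #1 = E8 B1 82.
Offset 3: leading byte 0xF2 = 11110010 → 4-byte char #2 = F2 87 A7 98.
Offset 7: leading byte 0xF2 = 11110010 → 4-byte char #3 = F2 AA 8D AD.
Offset 11: leading byte 0xF0 = 11110000 → 4-byte char #4 = F0 9F 9A AF.
Offset 15: leading byte 0xF4 = 11110100 → 4-byte char #5 = F4 86 BC A3.
Leading byte 0xF4 = 11110100 matches 11110xxx → 4-byte sequence.
Byte 1: 0xF4 = 11110100, payload 100 (3 bits).
Byte 2: 0x86 = 10000110 (10xxxxxx ✓), payload 000110.
Byte 3: 0xBC = 10111100 (10xxxxxx ✓), payload 111100.
Byte 4: 0xA3 = 10100011 (10xxxxxx ✓), payload 100011.
Concatenate: 100000110111100100011 = 0x106F23 (21 bits → U+106F23).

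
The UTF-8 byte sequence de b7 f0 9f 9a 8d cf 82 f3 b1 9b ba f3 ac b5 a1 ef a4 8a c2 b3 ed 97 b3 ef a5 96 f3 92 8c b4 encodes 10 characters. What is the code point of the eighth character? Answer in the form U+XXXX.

Offset 0: leading byte 0xDE = 11011110 → 2-byte char #1 = DE B7.
Offset 2: leading byte 0xF0 = 11110000 → 4-byte char #2 = F0 9F 9A 8D.
Offset 6: leading byte 0xCF = 11001111 → 2-byte char #3 = CF 82.
Offset 8: leading byte 0xF3 = 11110011 → 4-byte char #4 = F3 B1 9B BA.
Offset 12: leading byte 0xF3 = 11110011 → 4-byte char #5 = F3 AC B5 A1.
Offset 16: leading byte 0xEF = 11101111 → 3-byte char #6 = EF A4 8A.
Offset 19: leading byte 0xC2 = 11000010 → 2-byte char #7 = C2 B3.
Offset 21: leading byte 0xED = 11101101 → 3-byte char #8 = ED 97 B3.
Leading byte 0xED = 11101101 matches 1110xxxx → 3-byte sequence.
Byte 1: 0xED = 11101101, payload 1101 (4 bits).
Byte 2: 0x97 = 10010111 (10xxxxxx ✓), payload 010111.
Byte 3: 0xB3 = 10110011 (10xxxxxx ✓), payload 110011.
Concatenate: 1101010111110011 = 0xD5F3 (16 bits → U+D5F3).

U+D5F3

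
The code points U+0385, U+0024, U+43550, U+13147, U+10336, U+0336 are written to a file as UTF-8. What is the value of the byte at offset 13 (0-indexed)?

U+0385 → 2-byte form CE 85 at offsets 0–1.
U+0024 → 1-byte form 24 at offsets 2–2.
U+43550 → 4-byte form F1 83 95 90 at offsets 3–6.
U+13147 → 4-byte form F0 93 85 87 at offsets 7–10.
U+10336 → 4-byte form F0 90 8C B6 at offsets 11–14.
Offset 13 falls in char 5's range; it's byte 3 of F0 90 8C B6 = 0x8C.

0x8C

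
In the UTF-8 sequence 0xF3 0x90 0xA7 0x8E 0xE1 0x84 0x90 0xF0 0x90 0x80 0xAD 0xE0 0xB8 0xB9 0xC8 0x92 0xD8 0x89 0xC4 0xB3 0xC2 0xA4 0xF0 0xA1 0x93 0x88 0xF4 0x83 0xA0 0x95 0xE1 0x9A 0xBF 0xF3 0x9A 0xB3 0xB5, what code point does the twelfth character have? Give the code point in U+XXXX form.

Offset 0: leading byte 0xF3 = 11110011 → 4-byte char #1 = F3 90 A7 8E.
Offset 4: leading byte 0xE1 = 11100001 → 3-byte char #2 = E1 84 90.
Offset 7: leading byte 0xF0 = 11110000 → 4-byte char #3 = F0 90 80 AD.
Offset 11: leading byte 0xE0 = 11100000 → 3-byte char #4 = E0 B8 B9.
Offset 14: leading byte 0xC8 = 11001000 → 2-byte char #5 = C8 92.
Offset 16: leading byte 0xD8 = 11011000 → 2-byte char #6 = D8 89.
Offset 18: leading byte 0xC4 = 11000100 → 2-byte char #7 = C4 B3.
Offset 20: leading byte 0xC2 = 11000010 → 2-byte char #8 = C2 A4.
Offset 22: leading byte 0xF0 = 11110000 → 4-byte char #9 = F0 A1 93 88.
Offset 26: leading byte 0xF4 = 11110100 → 4-byte char #10 = F4 83 A0 95.
Offset 30: leading byte 0xE1 = 11100001 → 3-byte char #11 = E1 9A BF.
Offset 33: leading byte 0xF3 = 11110011 → 4-byte char #12 = F3 9A B3 B5.
Leading byte 0xF3 = 11110011 matches 11110xxx → 4-byte sequence.
Byte 1: 0xF3 = 11110011, payload 011 (3 bits).
Byte 2: 0x9A = 10011010 (10xxxxxx ✓), payload 011010.
Byte 3: 0xB3 = 10110011 (10xxxxxx ✓), payload 110011.
Byte 4: 0xB5 = 10110101 (10xxxxxx ✓), payload 110101.
Concatenate: 011011010110011110101 = 0xDACF5 (21 bits → U+DACF5).

U+DACF5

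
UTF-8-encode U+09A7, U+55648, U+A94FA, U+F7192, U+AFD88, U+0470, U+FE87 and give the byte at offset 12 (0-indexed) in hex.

0xB7

U+09A7 → 3-byte form E0 A6 A7 at offsets 0–2.
U+55648 → 4-byte form F1 95 99 88 at offsets 3–6.
U+A94FA → 4-byte form F2 A9 93 BA at offsets 7–10.
U+F7192 → 4-byte form F3 B7 86 92 at offsets 11–14.
Offset 12 falls in char 4's range; it's byte 2 of F3 B7 86 92 = 0xB7.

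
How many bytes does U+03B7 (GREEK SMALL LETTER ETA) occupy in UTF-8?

2

U+03B7 = 0x3B7. UTF-8 uses 1 byte below 0x80, 2 below 0x800, 3 below 0x10000, 4 up to 0x10FFFF. 0x3B7 is in U+0080–U+07FF → 2 bytes.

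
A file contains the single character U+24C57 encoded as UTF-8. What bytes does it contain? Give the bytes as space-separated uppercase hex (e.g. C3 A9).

F0 A4 B1 97

U+24C57 = 0x24C57 = 150615 decimal. In range U+10000–U+10FFFF → 4-byte form: 11110xxx 10xxxxxx 10xxxxxx 10xxxxxx.
Binary (21 bits): 000100100110001010111.
Split 3+6+6+6: 000 | 100100 | 110001 | 010111.
Byte 1: 11110000 = 0xF0.
Byte 2: 10100100 = 0xA4.
Byte 3: 10110001 = 0xB1.
Byte 4: 10010111 = 0x97.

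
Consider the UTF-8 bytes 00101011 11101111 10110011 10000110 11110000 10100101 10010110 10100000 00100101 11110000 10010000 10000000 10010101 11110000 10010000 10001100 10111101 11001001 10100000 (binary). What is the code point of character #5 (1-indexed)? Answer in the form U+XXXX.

U+10015

Offset 0: leading byte 0x2B = 00101011 → 1-byte char #1 = 2B.
Offset 1: leading byte 0xEF = 11101111 → 3-byte char #2 = EF B3 86.
Offset 4: leading byte 0xF0 = 11110000 → 4-byte char #3 = F0 A5 96 A0.
Offset 8: leading byte 0x25 = 00100101 → 1-byte char #4 = 25.
Offset 9: leading byte 0xF0 = 11110000 → 4-byte char #5 = F0 90 80 95.
Leading byte 0xF0 = 11110000 matches 11110xxx → 4-byte sequence.
Byte 1: 0xF0 = 11110000, payload 000 (3 bits).
Byte 2: 0x90 = 10010000 (10xxxxxx ✓), payload 010000.
Byte 3: 0x80 = 10000000 (10xxxxxx ✓), payload 000000.
Byte 4: 0x95 = 10010101 (10xxxxxx ✓), payload 010101.
Concatenate: 000010000000000010101 = 0x10015 (21 bits → U+10015).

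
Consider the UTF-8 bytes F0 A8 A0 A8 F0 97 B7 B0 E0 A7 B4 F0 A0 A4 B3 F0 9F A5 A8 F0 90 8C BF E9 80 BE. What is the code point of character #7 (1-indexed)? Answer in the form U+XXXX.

U+903E

Offset 0: leading byte 0xF0 = 11110000 → 4-byte char #1 = F0 A8 A0 A8.
Offset 4: leading byte 0xF0 = 11110000 → 4-byte char #2 = F0 97 B7 B0.
Offset 8: leading byte 0xE0 = 11100000 → 3-byte char #3 = E0 A7 B4.
Offset 11: leading byte 0xF0 = 11110000 → 4-byte char #4 = F0 A0 A4 B3.
Offset 15: leading byte 0xF0 = 11110000 → 4-byte char #5 = F0 9F A5 A8.
Offset 19: leading byte 0xF0 = 11110000 → 4-byte char #6 = F0 90 8C BF.
Offset 23: leading byte 0xE9 = 11101001 → 3-byte char #7 = E9 80 BE.
Leading byte 0xE9 = 11101001 matches 1110xxxx → 3-byte sequence.
Byte 1: 0xE9 = 11101001, payload 1001 (4 bits).
Byte 2: 0x80 = 10000000 (10xxxxxx ✓), payload 000000.
Byte 3: 0xBE = 10111110 (10xxxxxx ✓), payload 111110.
Concatenate: 1001000000111110 = 0x903E (16 bits → U+903E).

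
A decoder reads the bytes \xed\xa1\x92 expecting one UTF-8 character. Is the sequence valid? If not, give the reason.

Structurally a 3-byte sequence; payload = 0xD852.
But 0xD852 is in U+D800–U+DFFF, the surrogate range. Surrogates are not Unicode scalar values and are forbidden in UTF-8.

invalid (encodes a surrogate (U+D800–U+DFFF))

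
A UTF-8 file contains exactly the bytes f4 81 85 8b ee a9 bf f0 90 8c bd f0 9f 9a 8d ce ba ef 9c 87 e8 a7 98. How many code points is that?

Byte at offset 0: 0xF4 = 11110100 → 4-byte char (#1). Advance 4.
Byte at offset 4: 0xEE = 11101110 → 3-byte char (#2). Advance 3.
Byte at offset 7: 0xF0 = 11110000 → 4-byte char (#3). Advance 4.
Byte at offset 11: 0xF0 = 11110000 → 4-byte char (#4). Advance 4.
Byte at offset 15: 0xCE = 11001110 → 2-byte char (#5). Advance 2.
Byte at offset 17: 0xEF = 11101111 → 3-byte char (#6). Advance 3.
Byte at offset 20: 0xE8 = 11101000 → 3-byte char (#7). Advance 3.
Reached end at offset 23 after 7 code points.

7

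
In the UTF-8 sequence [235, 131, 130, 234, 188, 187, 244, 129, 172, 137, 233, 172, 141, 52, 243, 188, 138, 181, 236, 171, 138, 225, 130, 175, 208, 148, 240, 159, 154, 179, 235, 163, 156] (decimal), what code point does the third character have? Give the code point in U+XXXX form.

Offset 0: leading byte 0xEB = 11101011 → 3-byte char #1 = EB 83 82.
Offset 3: leading byte 0xEA = 11101010 → 3-byte char #2 = EA BC BB.
Offset 6: leading byte 0xF4 = 11110100 → 4-byte char #3 = F4 81 AC 89.
Leading byte 0xF4 = 11110100 matches 11110xxx → 4-byte sequence.
Byte 1: 0xF4 = 11110100, payload 100 (3 bits).
Byte 2: 0x81 = 10000001 (10xxxxxx ✓), payload 000001.
Byte 3: 0xAC = 10101100 (10xxxxxx ✓), payload 101100.
Byte 4: 0x89 = 10001001 (10xxxxxx ✓), payload 001001.
Concatenate: 100000001101100001001 = 0x101B09 (21 bits → U+101B09).

U+101B09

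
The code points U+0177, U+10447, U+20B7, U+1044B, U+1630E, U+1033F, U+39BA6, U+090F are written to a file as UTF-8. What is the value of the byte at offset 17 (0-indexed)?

0xF0

U+0177 → 2-byte form C5 B7 at offsets 0–1.
U+10447 → 4-byte form F0 90 91 87 at offsets 2–5.
U+20B7 → 3-byte form E2 82 B7 at offsets 6–8.
U+1044B → 4-byte form F0 90 91 8B at offsets 9–12.
U+1630E → 4-byte form F0 96 8C 8E at offsets 13–16.
U+1033F → 4-byte form F0 90 8C BF at offsets 17–20.
Offset 17 falls in char 6's range; it's byte 1 of F0 90 8C BF = 0xF0.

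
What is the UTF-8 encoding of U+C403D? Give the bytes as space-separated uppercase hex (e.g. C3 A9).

U+C403D = 0xC403D = 802877 decimal. In range U+10000–U+10FFFF → 4-byte form: 11110xxx 10xxxxxx 10xxxxxx 10xxxxxx.
Binary (21 bits): 011000100000000111101.
Split 3+6+6+6: 011 | 000100 | 000000 | 111101.
Byte 1: 11110011 = 0xF3.
Byte 2: 10000100 = 0x84.
Byte 3: 10000000 = 0x80.
Byte 4: 10111101 = 0xBD.

F3 84 80 BD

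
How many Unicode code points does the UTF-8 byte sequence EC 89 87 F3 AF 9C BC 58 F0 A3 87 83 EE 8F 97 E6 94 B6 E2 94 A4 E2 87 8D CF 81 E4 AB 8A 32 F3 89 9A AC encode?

12

Byte at offset 0: 0xEC = 11101100 → 3-byte char (#1). Advance 3.
Byte at offset 3: 0xF3 = 11110011 → 4-byte char (#2). Advance 4.
Byte at offset 7: 0x58 = 01011000 → 1-byte char (#3). Advance 1.
Byte at offset 8: 0xF0 = 11110000 → 4-byte char (#4). Advance 4.
Byte at offset 12: 0xEE = 11101110 → 3-byte char (#5). Advance 3.
Byte at offset 15: 0xE6 = 11100110 → 3-byte char (#6). Advance 3.
Byte at offset 18: 0xE2 = 11100010 → 3-byte char (#7). Advance 3.
Byte at offset 21: 0xE2 = 11100010 → 3-byte char (#8). Advance 3.
Byte at offset 24: 0xCF = 11001111 → 2-byte char (#9). Advance 2.
Byte at offset 26: 0xE4 = 11100100 → 3-byte char (#10). Advance 3.
Byte at offset 29: 0x32 = 00110010 → 1-byte char (#11). Advance 1.
Byte at offset 30: 0xF3 = 11110011 → 4-byte char (#12). Advance 4.
Reached end at offset 34 after 12 code points.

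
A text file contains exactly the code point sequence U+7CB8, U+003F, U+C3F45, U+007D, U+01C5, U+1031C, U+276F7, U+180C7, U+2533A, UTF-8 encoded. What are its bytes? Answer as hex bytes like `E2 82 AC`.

E7 B2 B8 3F F3 83 BD 85 7D C7 85 F0 90 8C 9C F0 A7 9B B7 F0 98 83 87 F0 A5 8C BA

U+7CB8: 3-byte form → E7 B2 B8.
U+003F: 1-byte form → 3F.
U+C3F45: 4-byte form → F3 83 BD 85.
U+007D: 1-byte form → 7D.
U+01C5: 2-byte form → C7 85.
U+1031C: 4-byte form → F0 90 8C 9C.
U+276F7: 4-byte form → F0 A7 9B B7.
U+180C7: 4-byte form → F0 98 83 87.
U+2533A: 4-byte form → F0 A5 8C BA.
Concatenated (27 bytes): E7 B2 B8 3F F3 83 BD 85 7D C7 85 F0 90 8C 9C F0 A7 9B B7 F0 98 83 87 F0 A5 8C BA.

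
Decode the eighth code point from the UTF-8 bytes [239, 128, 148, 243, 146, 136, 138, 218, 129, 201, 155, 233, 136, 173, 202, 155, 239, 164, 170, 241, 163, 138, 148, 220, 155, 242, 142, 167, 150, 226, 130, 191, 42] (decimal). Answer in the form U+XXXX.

U+63294

Offset 0: leading byte 0xEF = 11101111 → 3-byte char #1 = EF 80 94.
Offset 3: leading byte 0xF3 = 11110011 → 4-byte char #2 = F3 92 88 8A.
Offset 7: leading byte 0xDA = 11011010 → 2-byte char #3 = DA 81.
Offset 9: leading byte 0xC9 = 11001001 → 2-byte char #4 = C9 9B.
Offset 11: leading byte 0xE9 = 11101001 → 3-byte char #5 = E9 88 AD.
Offset 14: leading byte 0xCA = 11001010 → 2-byte char #6 = CA 9B.
Offset 16: leading byte 0xEF = 11101111 → 3-byte char #7 = EF A4 AA.
Offset 19: leading byte 0xF1 = 11110001 → 4-byte char #8 = F1 A3 8A 94.
Leading byte 0xF1 = 11110001 matches 11110xxx → 4-byte sequence.
Byte 1: 0xF1 = 11110001, payload 001 (3 bits).
Byte 2: 0xA3 = 10100011 (10xxxxxx ✓), payload 100011.
Byte 3: 0x8A = 10001010 (10xxxxxx ✓), payload 001010.
Byte 4: 0x94 = 10010100 (10xxxxxx ✓), payload 010100.
Concatenate: 001100011001010010100 = 0x63294 (21 bits → U+63294).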